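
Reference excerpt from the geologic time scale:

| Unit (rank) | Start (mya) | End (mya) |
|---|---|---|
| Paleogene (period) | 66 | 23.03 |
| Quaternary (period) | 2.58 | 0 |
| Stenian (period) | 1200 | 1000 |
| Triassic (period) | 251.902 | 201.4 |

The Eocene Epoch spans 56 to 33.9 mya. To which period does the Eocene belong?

The Eocene (56–33.9 Ma) lies entirely within 66–23.03 Ma, the Paleogene Period.

Paleogene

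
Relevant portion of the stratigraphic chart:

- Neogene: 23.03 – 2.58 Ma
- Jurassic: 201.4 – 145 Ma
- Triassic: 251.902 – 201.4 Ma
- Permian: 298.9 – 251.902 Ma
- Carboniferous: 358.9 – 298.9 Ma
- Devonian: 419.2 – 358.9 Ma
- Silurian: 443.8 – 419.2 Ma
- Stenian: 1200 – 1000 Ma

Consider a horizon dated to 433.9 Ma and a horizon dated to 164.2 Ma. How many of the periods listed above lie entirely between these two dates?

4

433.9 Ma sits inside the Silurian (443.8–419.2) and 164.2 Ma inside the Jurassic (201.4–145); neither of those is wholly between the two dates.
The listed periods lying completely between them are Devonian, Carboniferous, Permian, Triassic — 4 in all.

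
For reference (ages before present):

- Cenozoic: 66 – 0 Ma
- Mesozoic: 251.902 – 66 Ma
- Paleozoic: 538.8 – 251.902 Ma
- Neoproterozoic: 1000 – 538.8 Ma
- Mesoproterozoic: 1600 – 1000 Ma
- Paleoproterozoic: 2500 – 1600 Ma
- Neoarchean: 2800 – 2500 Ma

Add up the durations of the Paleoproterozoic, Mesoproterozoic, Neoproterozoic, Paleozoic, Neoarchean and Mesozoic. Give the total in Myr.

2734 million years

Duration is start − end for each: (2500 − 1600) + (1600 − 1000) + (1000 − 538.8) + (538.8 − 251.902) + (2800 − 2500) + (251.902 − 66).
That is 900 + 600 + 461.2 + 286.898 + 300 + 185.902, which totals 2734 million years.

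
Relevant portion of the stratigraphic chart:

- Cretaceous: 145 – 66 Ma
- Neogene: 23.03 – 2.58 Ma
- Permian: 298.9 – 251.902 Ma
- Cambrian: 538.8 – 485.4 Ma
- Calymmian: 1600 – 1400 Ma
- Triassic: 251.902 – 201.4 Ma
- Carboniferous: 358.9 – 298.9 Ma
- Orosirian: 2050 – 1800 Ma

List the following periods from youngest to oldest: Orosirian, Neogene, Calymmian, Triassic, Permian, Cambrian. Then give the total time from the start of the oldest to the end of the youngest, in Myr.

Neogene, Triassic, Permian, Cambrian, Calymmian, Orosirian; total span 2047.42 Myr

Start ages (Ma): Orosirian 2050, Calymmian 1600, Cambrian 538.8, Permian 298.9, Triassic 251.902, Neogene 23.03.
Ordered youngest to oldest: Neogene, Triassic, Permian, Cambrian, Calymmian, Orosirian.
Span = 2050 − 2.58 = 2047.42 Myr.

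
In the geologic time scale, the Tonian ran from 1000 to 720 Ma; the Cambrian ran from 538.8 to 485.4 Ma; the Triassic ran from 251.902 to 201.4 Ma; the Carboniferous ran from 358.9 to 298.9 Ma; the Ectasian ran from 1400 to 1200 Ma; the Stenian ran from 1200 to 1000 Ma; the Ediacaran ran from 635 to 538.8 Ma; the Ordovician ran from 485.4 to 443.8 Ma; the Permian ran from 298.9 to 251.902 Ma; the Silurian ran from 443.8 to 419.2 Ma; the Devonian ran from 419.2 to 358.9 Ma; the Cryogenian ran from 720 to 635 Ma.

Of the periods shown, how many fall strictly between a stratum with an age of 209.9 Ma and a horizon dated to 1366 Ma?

10

The older date is 1366 Ma and the younger is 209.9 Ma.
Periods with start < 1366 and end > 209.9 Ma: Stenian (1200–1000), Tonian (1000–720), Cryogenian (720–635), Ediacaran (635–538.8), Cambrian (538.8–485.4), Ordovician (485.4–443.8), Silurian (443.8–419.2), Devonian (419.2–358.9), Carboniferous (358.9–298.9), Permian (298.9–251.902).
That is 10 complete periods.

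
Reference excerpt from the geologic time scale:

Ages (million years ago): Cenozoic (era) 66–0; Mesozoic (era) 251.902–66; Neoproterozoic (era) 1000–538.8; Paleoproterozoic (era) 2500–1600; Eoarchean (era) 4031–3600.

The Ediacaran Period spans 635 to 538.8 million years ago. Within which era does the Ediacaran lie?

Neoproterozoic

The Ediacaran (635–538.8 Ma) lies entirely within 1000–538.8 Ma, the Neoproterozoic Era.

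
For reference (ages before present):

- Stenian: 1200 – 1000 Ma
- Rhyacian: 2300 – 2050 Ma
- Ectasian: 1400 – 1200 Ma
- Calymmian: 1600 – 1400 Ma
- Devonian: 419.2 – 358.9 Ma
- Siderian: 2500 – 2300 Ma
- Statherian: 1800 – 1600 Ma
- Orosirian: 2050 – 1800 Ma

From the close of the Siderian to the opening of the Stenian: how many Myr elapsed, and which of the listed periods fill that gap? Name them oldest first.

End of Siderian = 2300 Ma; start of Stenian = 1200 Ma.
Gap = 2300 − 1200 = 1100 Myr.
Periods wholly inside 2300–1200 Ma: Rhyacian (2300–2050), Orosirian (2050–1800), Statherian (1800–1600), Calymmian (1600–1400), Ectasian (1400–1200).

1100 million years; Rhyacian, Orosirian, Statherian, Calymmian, Ectasian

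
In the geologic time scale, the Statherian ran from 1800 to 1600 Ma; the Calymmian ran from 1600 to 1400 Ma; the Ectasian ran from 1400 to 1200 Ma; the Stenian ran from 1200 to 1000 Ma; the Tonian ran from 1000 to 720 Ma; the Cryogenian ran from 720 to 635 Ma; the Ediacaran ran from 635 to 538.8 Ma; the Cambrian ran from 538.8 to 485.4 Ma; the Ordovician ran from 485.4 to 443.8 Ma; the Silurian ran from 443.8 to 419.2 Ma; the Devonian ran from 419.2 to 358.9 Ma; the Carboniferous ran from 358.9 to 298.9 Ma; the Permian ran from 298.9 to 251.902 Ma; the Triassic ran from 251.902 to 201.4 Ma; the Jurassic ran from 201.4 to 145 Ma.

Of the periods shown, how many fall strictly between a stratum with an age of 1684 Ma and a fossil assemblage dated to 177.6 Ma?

1684 Ma sits inside the Statherian (1800–1600) and 177.6 Ma inside the Jurassic (201.4–145); neither of those is wholly between the two dates.
The listed periods lying completely between them are Calymmian, Ectasian, Stenian, Tonian, Cryogenian, Ediacaran, Cambrian, Ordovician, Silurian, Devonian, Carboniferous, Permian, Triassic — 13 in all.

13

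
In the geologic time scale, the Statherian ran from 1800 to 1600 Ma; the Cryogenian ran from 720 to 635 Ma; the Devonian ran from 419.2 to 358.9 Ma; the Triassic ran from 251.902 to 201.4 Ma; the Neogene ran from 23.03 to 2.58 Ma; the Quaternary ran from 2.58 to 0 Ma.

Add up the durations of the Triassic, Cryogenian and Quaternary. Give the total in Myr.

138.082 million years

Duration is start − end for each: (251.902 − 201.4) + (720 − 635) + (2.58 − 0).
That is 50.502 + 85 + 2.58, which totals 138.082 million years.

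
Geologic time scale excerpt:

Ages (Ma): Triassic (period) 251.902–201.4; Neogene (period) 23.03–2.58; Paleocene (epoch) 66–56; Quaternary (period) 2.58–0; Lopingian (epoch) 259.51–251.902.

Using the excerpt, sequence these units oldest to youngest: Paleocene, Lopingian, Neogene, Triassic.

Lopingian → Triassic → Paleocene → Neogene

Sorting by start age (descending Ma, since larger Ma = older): Lopingian began 259.51, Triassic began 251.902, Paleocene began 66, Neogene began 23.03.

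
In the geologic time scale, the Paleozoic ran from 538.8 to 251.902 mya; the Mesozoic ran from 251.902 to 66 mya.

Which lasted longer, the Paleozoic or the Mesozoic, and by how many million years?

Paleozoic: 538.8 − 251.902 = 286.898 Myr.
Mesozoic: 251.902 − 66 = 185.902 Myr.
Difference: 286.898 − 185.902 = 100.996 Myr, so the Paleozoic was longer.

Paleozoic, by 100.996 million years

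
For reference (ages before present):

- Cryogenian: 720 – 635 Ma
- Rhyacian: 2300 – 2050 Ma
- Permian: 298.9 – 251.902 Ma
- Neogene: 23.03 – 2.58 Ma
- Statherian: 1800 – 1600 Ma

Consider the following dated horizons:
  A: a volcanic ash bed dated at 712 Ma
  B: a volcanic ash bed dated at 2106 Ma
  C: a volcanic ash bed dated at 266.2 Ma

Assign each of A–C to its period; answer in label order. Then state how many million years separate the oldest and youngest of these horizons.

A — Cryogenian; B — Rhyacian; C — Permian; span 1839.8 million years

A: 712 Ma lies in 720–635 Ma, so Cryogenian.
B: 2106 Ma lies in 2300–2050 Ma, so Rhyacian.
C: 266.2 Ma lies in 298.9–251.902 Ma, so Permian.
Oldest = 2106 Ma, youngest = 266.2 Ma → span 1839.8 Myr.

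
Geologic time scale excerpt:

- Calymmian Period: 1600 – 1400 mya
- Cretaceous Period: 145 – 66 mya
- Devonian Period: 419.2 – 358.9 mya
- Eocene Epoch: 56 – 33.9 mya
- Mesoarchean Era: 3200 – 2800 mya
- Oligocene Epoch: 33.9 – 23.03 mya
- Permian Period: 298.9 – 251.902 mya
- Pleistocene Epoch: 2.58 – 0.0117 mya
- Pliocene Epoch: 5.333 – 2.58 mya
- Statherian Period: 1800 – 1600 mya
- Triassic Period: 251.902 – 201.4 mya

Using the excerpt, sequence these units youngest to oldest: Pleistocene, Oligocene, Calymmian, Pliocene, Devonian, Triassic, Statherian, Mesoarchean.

The oldest of these is Mesoarchean (starts 3200 Ma) and the youngest is Pleistocene (ends 0.0117 Ma).
In between, by decreasing start age: Statherian (1800), Calymmian (1600), Devonian (419.2), Triassic (251.902), Oligocene (33.9), Pliocene (5.333).
Listing youngest first means reversing that sequence.

Pleistocene, Pliocene, Oligocene, Triassic, Devonian, Calymmian, Statherian, Mesoarchean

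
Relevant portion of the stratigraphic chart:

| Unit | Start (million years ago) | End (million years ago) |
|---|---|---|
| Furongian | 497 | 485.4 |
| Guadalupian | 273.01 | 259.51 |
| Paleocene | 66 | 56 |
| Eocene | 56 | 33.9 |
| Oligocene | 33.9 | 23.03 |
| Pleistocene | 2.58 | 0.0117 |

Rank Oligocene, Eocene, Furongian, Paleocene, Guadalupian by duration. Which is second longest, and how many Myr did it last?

Durations: Oligocene 10.87; Eocene 22.1; Furongian 11.6; Paleocene 10; Guadalupian 13.5 Myr.
Sorted longest-first: Eocene (22.1), Guadalupian (13.5), Furongian (11.6), Oligocene (10.87), Paleocene (10).
The second longest is Guadalupian at 13.5 Myr.

Guadalupian, 13.5 million years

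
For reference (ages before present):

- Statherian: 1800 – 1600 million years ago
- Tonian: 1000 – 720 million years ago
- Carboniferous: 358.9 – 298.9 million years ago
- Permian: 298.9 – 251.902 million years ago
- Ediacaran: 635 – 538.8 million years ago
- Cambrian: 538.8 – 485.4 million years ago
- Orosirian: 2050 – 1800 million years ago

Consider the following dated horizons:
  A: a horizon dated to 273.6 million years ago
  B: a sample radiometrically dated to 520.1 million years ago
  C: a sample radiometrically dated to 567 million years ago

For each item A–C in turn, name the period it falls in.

Match each age against the start–end ranges in the excerpt: A = 273.6 Ma → Permian (298.9–251.902); B = 520.1 Ma → Cambrian (538.8–485.4); C = 567 Ma → Ediacaran (635–538.8).

A — Permian; B — Cambrian; C — Ediacaran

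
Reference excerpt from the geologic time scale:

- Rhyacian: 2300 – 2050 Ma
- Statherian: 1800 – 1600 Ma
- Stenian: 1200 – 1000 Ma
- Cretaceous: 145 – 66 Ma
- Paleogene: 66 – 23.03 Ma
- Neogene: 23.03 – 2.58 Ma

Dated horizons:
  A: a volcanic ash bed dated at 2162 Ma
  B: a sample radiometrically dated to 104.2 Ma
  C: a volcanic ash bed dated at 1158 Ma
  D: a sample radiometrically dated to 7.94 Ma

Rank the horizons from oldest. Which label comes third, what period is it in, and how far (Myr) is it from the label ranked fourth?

Sorted oldest-first by Ma: A (2162), C (1158), B (104.2), D (7.94).
The third oldest is B at 104.2 Ma, which lies in 145–66 Ma: the Cretaceous.
The fourth oldest is D at 7.94 Ma; separation = |104.2 − 7.94| = 96.26 Myr.

B, in the Cretaceous; 96.26 million years to D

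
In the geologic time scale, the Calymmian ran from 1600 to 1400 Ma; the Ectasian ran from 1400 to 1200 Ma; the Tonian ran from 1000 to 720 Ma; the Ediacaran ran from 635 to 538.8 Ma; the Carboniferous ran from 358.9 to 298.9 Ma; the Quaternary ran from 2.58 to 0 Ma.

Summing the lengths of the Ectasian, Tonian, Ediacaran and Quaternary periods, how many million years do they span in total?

578.78 million years

Each duration: Ectasian = 200; Tonian = 280; Ediacaran = 96.2; Quaternary = 2.58.
Sum: 200 + 280 + 96.2 + 2.58 = 578.78 Myr.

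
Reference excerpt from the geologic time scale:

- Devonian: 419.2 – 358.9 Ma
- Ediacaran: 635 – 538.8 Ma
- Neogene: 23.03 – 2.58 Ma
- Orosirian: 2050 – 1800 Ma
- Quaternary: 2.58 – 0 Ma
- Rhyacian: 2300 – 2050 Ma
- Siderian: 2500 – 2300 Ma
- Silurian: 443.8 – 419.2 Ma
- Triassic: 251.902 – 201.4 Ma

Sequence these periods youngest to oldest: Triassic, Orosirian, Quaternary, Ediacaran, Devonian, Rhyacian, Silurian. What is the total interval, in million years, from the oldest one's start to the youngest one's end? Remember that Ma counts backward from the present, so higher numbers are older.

From the excerpt: Triassic 251.902–201.4; Orosirian 2050–1800; Quaternary 2.58–0; Ediacaran 635–538.8; Devonian 419.2–358.9; Rhyacian 2300–2050; Silurian 443.8–419.2 (Ma).
Larger Ma is earlier, so the oldest is Rhyacian and the youngest is Quaternary; youngest to oldest: Quaternary, Triassic, Devonian, Silurian, Ediacaran, Orosirian, Rhyacian.
Oldest start 2300 minus youngest end 0 gives 2300 Myr overall.

Quaternary → Triassic → Devonian → Silurian → Ediacaran → Orosirian → Rhyacian; total span 2300 Myr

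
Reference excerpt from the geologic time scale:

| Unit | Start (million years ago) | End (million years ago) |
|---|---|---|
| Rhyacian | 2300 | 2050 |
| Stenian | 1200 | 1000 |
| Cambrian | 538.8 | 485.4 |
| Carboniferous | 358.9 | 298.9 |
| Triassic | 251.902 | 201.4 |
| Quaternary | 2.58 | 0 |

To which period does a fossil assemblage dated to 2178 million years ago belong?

Rhyacian

2178 Ma lies between 2300 and 2050 Ma, so it falls in the Rhyacian.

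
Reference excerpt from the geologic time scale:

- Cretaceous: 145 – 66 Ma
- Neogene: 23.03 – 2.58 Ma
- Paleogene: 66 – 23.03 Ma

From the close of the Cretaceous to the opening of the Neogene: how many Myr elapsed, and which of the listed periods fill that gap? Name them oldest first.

42.97 million years; Paleogene

The Cretaceous closes at 66 Ma and the Neogene opens at 23.03 Ma, so the interval is 66 − 23.03 = 42.97 Myr.
A period fits inside if it starts at or after 66 Ma and ends at or before 23.03 Ma; oldest first that gives Paleogene.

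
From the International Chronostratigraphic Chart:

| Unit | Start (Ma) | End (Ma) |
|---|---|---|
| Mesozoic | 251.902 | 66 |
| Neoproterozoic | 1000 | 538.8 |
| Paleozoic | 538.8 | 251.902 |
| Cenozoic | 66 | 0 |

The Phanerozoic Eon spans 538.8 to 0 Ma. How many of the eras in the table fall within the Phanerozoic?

3

Eras inside 538.8–0 Ma: Paleozoic, Mesozoic, Cenozoic — 3 in total.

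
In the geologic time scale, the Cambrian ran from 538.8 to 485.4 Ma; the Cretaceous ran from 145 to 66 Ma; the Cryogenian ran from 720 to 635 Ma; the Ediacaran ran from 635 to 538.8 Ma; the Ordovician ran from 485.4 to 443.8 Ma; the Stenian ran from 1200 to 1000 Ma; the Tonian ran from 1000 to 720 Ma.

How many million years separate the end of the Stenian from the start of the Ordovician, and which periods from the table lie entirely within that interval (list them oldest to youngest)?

514.6 million years; Tonian, Cryogenian, Ediacaran, Cambrian

The Stenian closes at 1000 Ma and the Ordovician opens at 485.4 Ma, so the interval is 1000 − 485.4 = 514.6 Myr.
A period fits inside if it starts at or after 1000 Ma and ends at or before 485.4 Ma; oldest first that gives Tonian, Cryogenian, Ediacaran, Cambrian.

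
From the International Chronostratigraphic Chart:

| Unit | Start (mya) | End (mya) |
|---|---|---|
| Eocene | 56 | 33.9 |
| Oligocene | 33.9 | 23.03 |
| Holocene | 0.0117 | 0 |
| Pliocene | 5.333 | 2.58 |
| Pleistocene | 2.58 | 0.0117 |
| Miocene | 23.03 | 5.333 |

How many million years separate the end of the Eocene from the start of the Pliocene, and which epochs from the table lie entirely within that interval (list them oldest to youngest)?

The Eocene closes at 33.9 Ma and the Pliocene opens at 5.333 Ma, so the interval is 33.9 − 5.333 = 28.567 Myr.
An epoch fits inside if it starts at or after 33.9 Ma and ends at or before 5.333 Ma; oldest first that gives Oligocene, Miocene.

28.567 million years; Oligocene, Miocene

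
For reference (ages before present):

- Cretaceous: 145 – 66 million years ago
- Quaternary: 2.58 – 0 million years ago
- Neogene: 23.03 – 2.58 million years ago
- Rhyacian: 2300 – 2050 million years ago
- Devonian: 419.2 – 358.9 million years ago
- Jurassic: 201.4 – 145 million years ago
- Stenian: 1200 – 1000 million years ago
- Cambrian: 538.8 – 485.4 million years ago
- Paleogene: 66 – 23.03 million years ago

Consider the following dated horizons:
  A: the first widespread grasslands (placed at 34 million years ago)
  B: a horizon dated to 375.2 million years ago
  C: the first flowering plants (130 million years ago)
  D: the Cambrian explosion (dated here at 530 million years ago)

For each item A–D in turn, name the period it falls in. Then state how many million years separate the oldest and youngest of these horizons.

A — Paleogene; B — Devonian; C — Cretaceous; D — Cambrian; span 496 million years

A: 34 Ma lies in 66–23.03 Ma, so Paleogene.
B: 375.2 Ma lies in 419.2–358.9 Ma, so Devonian.
C: 130 Ma lies in 145–66 Ma, so Cretaceous.
D: 530 Ma lies in 538.8–485.4 Ma, so Cambrian.
Oldest = 530 Ma, youngest = 34 Ma → span 496 Myr.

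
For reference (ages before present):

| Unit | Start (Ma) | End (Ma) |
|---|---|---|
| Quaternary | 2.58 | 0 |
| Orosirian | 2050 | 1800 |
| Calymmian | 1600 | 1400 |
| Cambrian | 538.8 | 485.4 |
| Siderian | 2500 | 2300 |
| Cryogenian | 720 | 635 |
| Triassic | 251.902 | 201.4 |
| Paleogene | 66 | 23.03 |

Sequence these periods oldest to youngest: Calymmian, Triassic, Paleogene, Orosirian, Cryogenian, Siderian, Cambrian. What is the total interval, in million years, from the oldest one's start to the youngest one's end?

Siderian → Orosirian → Calymmian → Cryogenian → Cambrian → Triassic → Paleogene; total span 2476.97 Myr

Start ages (Ma): Siderian 2500, Orosirian 2050, Calymmian 1600, Cryogenian 720, Cambrian 538.8, Triassic 251.902, Paleogene 66.
Ordered oldest to youngest: Siderian, Orosirian, Calymmian, Cryogenian, Cambrian, Triassic, Paleogene.
Span = 2500 − 23.03 = 2476.97 Myr.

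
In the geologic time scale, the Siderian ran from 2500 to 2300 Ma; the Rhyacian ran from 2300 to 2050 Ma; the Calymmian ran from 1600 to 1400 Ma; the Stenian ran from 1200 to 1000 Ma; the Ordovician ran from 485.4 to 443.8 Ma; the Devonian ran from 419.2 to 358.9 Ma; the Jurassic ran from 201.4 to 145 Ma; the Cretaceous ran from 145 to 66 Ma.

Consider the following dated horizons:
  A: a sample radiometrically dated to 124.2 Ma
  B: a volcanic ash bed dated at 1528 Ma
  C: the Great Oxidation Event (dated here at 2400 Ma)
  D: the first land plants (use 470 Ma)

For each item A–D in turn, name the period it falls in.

A — Cretaceous; B — Calymmian; C — Siderian; D — Ordovician

Match each age against the start–end ranges in the excerpt: A = 124.2 Ma → Cretaceous (145–66); B = 1528 Ma → Calymmian (1600–1400); C = 2400 Ma → Siderian (2500–2300); D = 470 Ma → Ordovician (485.4–443.8).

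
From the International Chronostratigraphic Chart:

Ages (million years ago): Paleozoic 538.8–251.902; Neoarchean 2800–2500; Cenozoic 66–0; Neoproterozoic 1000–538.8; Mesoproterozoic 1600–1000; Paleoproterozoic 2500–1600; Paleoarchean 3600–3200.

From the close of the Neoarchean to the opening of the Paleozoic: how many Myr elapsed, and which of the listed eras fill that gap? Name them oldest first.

1961.2 million years; Paleoproterozoic, Mesoproterozoic, Neoproterozoic

End of Neoarchean = 2500 Ma; start of Paleozoic = 538.8 Ma.
Gap = 2500 − 538.8 = 1961.2 Myr.
Eras wholly inside 2500–538.8 Ma: Paleoproterozoic (2500–1600), Mesoproterozoic (1600–1000), Neoproterozoic (1000–538.8).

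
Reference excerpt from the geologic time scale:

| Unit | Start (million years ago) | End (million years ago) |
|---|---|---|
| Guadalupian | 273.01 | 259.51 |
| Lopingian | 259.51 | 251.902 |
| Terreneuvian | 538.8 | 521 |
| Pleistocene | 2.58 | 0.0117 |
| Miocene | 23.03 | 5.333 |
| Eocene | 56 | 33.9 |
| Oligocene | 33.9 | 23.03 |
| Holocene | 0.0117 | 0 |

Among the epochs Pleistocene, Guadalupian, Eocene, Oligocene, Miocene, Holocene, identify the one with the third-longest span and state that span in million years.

Guadalupian, 13.5 million years

Durations: Pleistocene 2.5683; Guadalupian 13.5; Eocene 22.1; Oligocene 10.87; Miocene 17.697; Holocene 0.0117 Myr.
Sorted longest-first: Eocene (22.1), Miocene (17.697), Guadalupian (13.5), Oligocene (10.87), Pleistocene (2.5683), Holocene (0.0117).
The third longest is Guadalupian at 13.5 Myr.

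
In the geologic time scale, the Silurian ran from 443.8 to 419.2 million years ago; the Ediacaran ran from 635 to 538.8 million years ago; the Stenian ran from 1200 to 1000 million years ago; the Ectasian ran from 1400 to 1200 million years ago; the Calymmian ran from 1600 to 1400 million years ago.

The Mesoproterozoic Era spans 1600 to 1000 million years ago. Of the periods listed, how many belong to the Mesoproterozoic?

3

Periods inside 1600–1000 Ma: Calymmian, Ectasian, Stenian — 3 in total.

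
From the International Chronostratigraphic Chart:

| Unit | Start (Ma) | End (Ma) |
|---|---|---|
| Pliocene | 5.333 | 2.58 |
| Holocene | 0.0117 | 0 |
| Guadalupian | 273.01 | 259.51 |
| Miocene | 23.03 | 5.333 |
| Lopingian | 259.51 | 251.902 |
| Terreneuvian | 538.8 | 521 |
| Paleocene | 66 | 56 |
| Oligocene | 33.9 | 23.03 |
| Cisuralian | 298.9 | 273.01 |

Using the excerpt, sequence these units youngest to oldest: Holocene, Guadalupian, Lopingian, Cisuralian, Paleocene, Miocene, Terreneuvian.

The oldest of these is Terreneuvian (starts 538.8 Ma) and the youngest is Holocene (ends 0 Ma).
In between, by decreasing start age: Cisuralian (298.9), Guadalupian (273.01), Lopingian (259.51), Paleocene (66), Miocene (23.03).
Listing youngest first means reversing that sequence.

Holocene, then Miocene, then Paleocene, then Lopingian, then Guadalupian, then Cisuralian, then Terreneuvian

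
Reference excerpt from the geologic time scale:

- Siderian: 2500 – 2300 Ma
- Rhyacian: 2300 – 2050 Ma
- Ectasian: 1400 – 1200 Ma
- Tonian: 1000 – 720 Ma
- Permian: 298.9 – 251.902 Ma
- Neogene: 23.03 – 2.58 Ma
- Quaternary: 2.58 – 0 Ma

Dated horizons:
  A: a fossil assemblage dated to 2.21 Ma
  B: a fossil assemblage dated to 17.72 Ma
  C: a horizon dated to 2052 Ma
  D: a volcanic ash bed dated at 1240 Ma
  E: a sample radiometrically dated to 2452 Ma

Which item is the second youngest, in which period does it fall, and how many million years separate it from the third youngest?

B, in the Neogene; 1222.28 million years to D

Sorted youngest-first by Ma: A (2.21), B (17.72), D (1240), C (2052), E (2452).
The second youngest is B at 17.72 Ma, which lies in 23.03–2.58 Ma: the Neogene.
The third youngest is D at 1240 Ma; separation = |17.72 − 1240| = 1222.28 Myr.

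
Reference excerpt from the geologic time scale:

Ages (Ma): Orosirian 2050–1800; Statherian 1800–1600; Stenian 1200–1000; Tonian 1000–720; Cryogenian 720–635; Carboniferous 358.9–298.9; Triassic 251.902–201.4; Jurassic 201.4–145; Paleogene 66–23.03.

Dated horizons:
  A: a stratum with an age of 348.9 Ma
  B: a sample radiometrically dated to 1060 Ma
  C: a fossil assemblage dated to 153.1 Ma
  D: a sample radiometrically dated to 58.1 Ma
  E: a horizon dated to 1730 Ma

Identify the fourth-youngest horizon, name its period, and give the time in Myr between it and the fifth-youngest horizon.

B, in the Stenian; 670 million years to E

Smaller Ma means younger, so youngest first: D 58.1 < C 153.1 < A 348.9 < B 1060 < E 1730.
Counting 4 along gives B (1060 Ma); the excerpt puts that inside the Stenian, 1200–1000 Ma.
Next in line is E (1730 Ma), and 1730 − 1060 = 670 Myr.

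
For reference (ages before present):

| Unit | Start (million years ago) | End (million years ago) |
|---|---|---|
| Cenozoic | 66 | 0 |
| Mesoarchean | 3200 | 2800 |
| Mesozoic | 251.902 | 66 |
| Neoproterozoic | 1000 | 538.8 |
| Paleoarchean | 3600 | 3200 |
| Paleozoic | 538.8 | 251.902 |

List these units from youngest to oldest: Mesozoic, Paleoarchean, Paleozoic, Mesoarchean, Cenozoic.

Cenozoic, Mesozoic, Paleozoic, Mesoarchean, Paleoarchean

The oldest of these is Paleoarchean (starts 3600 Ma) and the youngest is Cenozoic (ends 0 Ma).
In between, by decreasing start age: Mesoarchean (3200), Paleozoic (538.8), Mesozoic (251.902).
Listing youngest first means reversing that sequence.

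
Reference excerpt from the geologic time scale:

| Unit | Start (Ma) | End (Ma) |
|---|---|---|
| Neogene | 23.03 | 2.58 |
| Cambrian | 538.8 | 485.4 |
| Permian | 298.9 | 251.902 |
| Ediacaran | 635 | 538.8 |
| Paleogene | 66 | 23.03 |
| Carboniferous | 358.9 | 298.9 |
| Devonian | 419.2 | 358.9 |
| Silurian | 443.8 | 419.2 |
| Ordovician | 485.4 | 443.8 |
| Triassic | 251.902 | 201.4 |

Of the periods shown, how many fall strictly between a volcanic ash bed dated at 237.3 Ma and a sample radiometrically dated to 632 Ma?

6

632 Ma sits inside the Ediacaran (635–538.8) and 237.3 Ma inside the Triassic (251.902–201.4); neither of those is wholly between the two dates.
The listed periods lying completely between them are Cambrian, Ordovician, Silurian, Devonian, Carboniferous, Permian — 6 in all.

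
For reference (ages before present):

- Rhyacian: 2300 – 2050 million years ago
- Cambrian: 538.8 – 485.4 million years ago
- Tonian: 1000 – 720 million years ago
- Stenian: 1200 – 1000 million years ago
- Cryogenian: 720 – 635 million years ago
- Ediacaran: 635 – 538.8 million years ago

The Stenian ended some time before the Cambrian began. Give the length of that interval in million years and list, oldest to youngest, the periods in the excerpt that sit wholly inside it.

End of Stenian = 1000 Ma; start of Cambrian = 538.8 Ma.
Gap = 1000 − 538.8 = 461.2 Myr.
Periods wholly inside 1000–538.8 Ma: Tonian (1000–720), Cryogenian (720–635), Ediacaran (635–538.8).

461.2 million years; Tonian, Cryogenian, Ediacaran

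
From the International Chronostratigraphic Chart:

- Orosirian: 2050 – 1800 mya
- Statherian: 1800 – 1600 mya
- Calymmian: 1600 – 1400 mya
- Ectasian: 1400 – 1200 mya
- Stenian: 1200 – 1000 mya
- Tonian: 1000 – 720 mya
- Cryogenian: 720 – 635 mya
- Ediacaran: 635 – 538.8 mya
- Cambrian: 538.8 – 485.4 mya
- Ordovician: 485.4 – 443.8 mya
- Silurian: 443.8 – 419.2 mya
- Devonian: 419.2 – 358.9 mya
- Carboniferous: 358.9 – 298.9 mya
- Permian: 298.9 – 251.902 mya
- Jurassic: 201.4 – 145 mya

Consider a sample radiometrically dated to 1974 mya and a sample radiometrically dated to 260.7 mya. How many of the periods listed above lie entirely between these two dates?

1974 Ma sits inside the Orosirian (2050–1800) and 260.7 Ma inside the Permian (298.9–251.902); neither of those is wholly between the two dates.
The listed periods lying completely between them are Statherian, Calymmian, Ectasian, Stenian, Tonian, Cryogenian, Ediacaran, Cambrian, Ordovician, Silurian, Devonian, Carboniferous — 12 in all.

12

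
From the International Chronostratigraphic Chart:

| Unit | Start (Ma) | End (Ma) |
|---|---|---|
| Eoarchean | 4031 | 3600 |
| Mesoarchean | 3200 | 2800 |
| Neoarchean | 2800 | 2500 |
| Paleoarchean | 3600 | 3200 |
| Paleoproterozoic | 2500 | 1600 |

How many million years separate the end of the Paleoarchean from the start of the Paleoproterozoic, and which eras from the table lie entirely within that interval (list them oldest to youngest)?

700 million years; Mesoarchean, Neoarchean

The Paleoarchean closes at 3200 Ma and the Paleoproterozoic opens at 2500 Ma, so the interval is 3200 − 2500 = 700 Myr.
An era fits inside if it starts at or after 3200 Ma and ends at or before 2500 Ma; oldest first that gives Mesoarchean, Neoarchean.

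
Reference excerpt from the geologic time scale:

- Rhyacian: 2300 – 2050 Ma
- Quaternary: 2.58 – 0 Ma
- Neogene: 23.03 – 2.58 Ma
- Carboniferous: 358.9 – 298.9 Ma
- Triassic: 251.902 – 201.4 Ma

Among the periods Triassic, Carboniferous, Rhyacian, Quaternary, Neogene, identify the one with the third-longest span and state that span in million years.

Triassic, 50.502 million years

Durations: Triassic 50.502; Carboniferous 60; Rhyacian 250; Quaternary 2.58; Neogene 20.45 Myr.
Sorted longest-first: Rhyacian (250), Carboniferous (60), Triassic (50.502), Neogene (20.45), Quaternary (2.58).
The third longest is Triassic at 50.502 Myr.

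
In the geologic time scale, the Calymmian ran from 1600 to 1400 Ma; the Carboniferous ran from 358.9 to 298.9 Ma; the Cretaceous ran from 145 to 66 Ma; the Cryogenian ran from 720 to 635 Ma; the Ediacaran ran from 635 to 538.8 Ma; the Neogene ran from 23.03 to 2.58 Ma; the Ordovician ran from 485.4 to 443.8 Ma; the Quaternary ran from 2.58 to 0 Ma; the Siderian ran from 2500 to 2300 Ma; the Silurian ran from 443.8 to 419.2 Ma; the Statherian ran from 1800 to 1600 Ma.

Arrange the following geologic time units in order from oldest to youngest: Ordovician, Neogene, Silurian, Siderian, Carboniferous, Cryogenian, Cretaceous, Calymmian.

Siderian → Calymmian → Cryogenian → Ordovician → Silurian → Carboniferous → Cretaceous → Neogene

Sorting by start age (descending Ma, since larger Ma = older): Siderian began 2500, Calymmian began 1600, Cryogenian began 720, Ordovician began 485.4, Silurian began 443.8, Carboniferous began 358.9, Cretaceous began 145, Neogene began 23.03.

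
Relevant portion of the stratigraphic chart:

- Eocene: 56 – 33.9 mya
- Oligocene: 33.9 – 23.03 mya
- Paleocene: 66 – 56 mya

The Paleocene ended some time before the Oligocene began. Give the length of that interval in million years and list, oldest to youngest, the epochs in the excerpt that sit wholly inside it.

22.1 million years; Eocene

The Paleocene closes at 56 Ma and the Oligocene opens at 33.9 Ma, so the interval is 56 − 33.9 = 22.1 Myr.
An epoch fits inside if it starts at or after 56 Ma and ends at or before 33.9 Ma; oldest first that gives Eocene.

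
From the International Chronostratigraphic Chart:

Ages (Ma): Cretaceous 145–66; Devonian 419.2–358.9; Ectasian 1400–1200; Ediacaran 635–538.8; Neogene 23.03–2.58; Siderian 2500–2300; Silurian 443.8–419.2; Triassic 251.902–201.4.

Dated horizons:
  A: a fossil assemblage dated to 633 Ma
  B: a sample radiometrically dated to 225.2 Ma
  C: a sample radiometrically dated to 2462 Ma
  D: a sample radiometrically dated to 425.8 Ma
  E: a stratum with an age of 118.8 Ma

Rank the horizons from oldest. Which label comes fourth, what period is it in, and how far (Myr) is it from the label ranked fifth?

Sorted oldest-first by Ma: C (2462), A (633), D (425.8), B (225.2), E (118.8).
The fourth oldest is B at 225.2 Ma, which lies in 251.902–201.4 Ma: the Triassic.
The fifth oldest is E at 118.8 Ma; separation = |225.2 − 118.8| = 106.4 Myr.

B, in the Triassic; 106.4 million years to E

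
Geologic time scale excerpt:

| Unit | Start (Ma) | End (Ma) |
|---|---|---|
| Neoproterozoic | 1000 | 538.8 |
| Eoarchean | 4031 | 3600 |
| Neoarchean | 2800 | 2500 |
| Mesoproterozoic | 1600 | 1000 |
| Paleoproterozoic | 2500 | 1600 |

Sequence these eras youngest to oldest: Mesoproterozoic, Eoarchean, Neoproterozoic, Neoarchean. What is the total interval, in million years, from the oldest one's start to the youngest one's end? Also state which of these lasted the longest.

Neoproterozoic, Mesoproterozoic, Neoarchean, Eoarchean; total span 3492.2 Myr; longest is Mesoproterozoic

Start ages (Ma): Eoarchean 4031, Neoarchean 2800, Mesoproterozoic 1600, Neoproterozoic 1000.
Ordered youngest to oldest: Neoproterozoic, Mesoproterozoic, Neoarchean, Eoarchean.
Span = 4031 − 538.8 = 3492.2 Myr.
Durations: Neoproterozoic 461.2, Neoarchean 300, Eoarchean 431, Mesoproterozoic 600 → longest is Mesoproterozoic (600 Myr).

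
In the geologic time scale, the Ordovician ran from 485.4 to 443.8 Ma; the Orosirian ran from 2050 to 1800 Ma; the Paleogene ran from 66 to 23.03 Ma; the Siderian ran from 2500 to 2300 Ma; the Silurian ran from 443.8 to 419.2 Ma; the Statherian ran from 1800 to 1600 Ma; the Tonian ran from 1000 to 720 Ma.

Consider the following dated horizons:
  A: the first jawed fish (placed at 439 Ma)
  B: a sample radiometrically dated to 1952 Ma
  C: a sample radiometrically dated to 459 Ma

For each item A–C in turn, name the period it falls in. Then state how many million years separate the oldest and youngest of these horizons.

Match each age against the start–end ranges in the excerpt: A = 439 Ma → Silurian (443.8–419.2); B = 1952 Ma → Orosirian (2050–1800); C = 459 Ma → Ordovician (485.4–443.8).
The largest age is 1952 Ma and the smallest is 439 Ma; their difference is 1513 Myr.

A — Silurian; B — Orosirian; C — Ordovician; span 1513 million years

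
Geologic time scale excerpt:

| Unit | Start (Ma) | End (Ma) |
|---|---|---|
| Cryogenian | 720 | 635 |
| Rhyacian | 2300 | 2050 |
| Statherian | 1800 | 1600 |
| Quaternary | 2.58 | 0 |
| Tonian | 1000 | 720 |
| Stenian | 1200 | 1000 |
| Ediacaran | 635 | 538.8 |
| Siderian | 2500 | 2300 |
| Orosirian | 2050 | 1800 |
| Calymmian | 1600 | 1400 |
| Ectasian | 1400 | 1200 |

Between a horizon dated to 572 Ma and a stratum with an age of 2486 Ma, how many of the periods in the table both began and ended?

The older date is 2486 Ma and the younger is 572 Ma.
Periods with start < 2486 and end > 572 Ma: Rhyacian (2300–2050), Orosirian (2050–1800), Statherian (1800–1600), Calymmian (1600–1400), Ectasian (1400–1200), Stenian (1200–1000), Tonian (1000–720), Cryogenian (720–635).
That is 8 complete periods.

8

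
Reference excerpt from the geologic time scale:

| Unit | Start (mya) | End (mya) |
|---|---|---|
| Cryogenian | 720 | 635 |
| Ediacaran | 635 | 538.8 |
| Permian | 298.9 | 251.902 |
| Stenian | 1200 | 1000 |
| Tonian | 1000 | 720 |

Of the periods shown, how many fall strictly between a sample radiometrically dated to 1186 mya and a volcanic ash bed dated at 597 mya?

2

1186 Ma sits inside the Stenian (1200–1000) and 597 Ma inside the Ediacaran (635–538.8); neither of those is wholly between the two dates.
The listed periods lying completely between them are Tonian, Cryogenian — 2 in all.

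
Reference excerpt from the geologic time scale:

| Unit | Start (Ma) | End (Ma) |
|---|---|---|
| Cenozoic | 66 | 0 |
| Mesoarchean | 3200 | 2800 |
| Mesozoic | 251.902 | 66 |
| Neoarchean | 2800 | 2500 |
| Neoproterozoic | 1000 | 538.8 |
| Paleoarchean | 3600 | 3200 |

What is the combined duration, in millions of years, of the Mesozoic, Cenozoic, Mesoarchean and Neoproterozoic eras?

1113.102 million years

Each duration: Mesozoic = 185.902; Cenozoic = 66; Mesoarchean = 400; Neoproterozoic = 461.2.
Sum: 185.902 + 66 + 400 + 461.2 = 1113.102 Myr.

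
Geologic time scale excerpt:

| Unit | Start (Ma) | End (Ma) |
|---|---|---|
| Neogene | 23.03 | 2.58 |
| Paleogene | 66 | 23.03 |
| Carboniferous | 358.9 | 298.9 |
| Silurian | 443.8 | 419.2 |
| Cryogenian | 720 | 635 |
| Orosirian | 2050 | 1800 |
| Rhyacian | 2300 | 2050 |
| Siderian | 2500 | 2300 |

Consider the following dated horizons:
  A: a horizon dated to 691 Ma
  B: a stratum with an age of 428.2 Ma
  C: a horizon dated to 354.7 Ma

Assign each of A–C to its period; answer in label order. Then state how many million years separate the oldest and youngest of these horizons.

A — Cryogenian; B — Silurian; C — Carboniferous; span 336.3 million years

A: 691 Ma lies in 720–635 Ma, so Cryogenian.
B: 428.2 Ma lies in 443.8–419.2 Ma, so Silurian.
C: 354.7 Ma lies in 358.9–298.9 Ma, so Carboniferous.
Oldest = 691 Ma, youngest = 354.7 Ma → span 336.3 Myr.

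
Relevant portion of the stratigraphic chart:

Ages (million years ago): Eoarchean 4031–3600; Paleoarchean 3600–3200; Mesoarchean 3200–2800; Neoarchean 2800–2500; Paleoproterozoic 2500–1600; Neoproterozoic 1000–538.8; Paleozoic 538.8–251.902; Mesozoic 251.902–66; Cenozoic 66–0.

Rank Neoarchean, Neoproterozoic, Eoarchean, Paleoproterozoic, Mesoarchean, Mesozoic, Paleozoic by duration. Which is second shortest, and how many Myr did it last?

Paleozoic, 286.898 million years

Durations: Neoarchean 300; Neoproterozoic 461.2; Eoarchean 431; Paleoproterozoic 900; Mesoarchean 400; Mesozoic 185.902; Paleozoic 286.898 Myr.
Sorted shortest-first: Mesozoic (185.902), Paleozoic (286.898), Neoarchean (300), Mesoarchean (400), Eoarchean (431), Neoproterozoic (461.2), Paleoproterozoic (900).
The second shortest is Paleozoic at 286.898 Myr.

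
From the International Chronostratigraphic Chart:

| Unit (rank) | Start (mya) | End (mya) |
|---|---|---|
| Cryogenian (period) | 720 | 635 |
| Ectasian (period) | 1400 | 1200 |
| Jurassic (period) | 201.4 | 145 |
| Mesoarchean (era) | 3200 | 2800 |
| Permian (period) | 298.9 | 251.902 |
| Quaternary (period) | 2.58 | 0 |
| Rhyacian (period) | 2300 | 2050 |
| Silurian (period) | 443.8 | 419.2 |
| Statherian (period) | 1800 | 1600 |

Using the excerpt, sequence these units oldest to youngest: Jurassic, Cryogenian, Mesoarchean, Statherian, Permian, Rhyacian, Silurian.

Mesoarchean, Rhyacian, Statherian, Cryogenian, Silurian, Permian, Jurassic

Sorting by start age (descending Ma, since larger Ma = older): Mesoarchean began 3200, Rhyacian began 2300, Statherian began 1800, Cryogenian began 720, Silurian began 443.8, Permian began 298.9, Jurassic began 201.4.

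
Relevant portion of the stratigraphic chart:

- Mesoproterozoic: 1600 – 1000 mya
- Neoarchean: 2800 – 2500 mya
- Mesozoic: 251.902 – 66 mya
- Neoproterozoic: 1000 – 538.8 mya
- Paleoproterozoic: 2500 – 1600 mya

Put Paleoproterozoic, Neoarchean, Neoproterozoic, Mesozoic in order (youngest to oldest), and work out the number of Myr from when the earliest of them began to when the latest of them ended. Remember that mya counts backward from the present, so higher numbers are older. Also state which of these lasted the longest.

Start ages (Ma): Neoarchean 2800, Paleoproterozoic 2500, Neoproterozoic 1000, Mesozoic 251.902.
Ordered youngest to oldest: Mesozoic, Neoproterozoic, Paleoproterozoic, Neoarchean.
Span = 2800 − 66 = 2734 Myr.
Durations: Neoproterozoic 461.2, Mesozoic 185.902, Neoarchean 300, Paleoproterozoic 900 → longest is Paleoproterozoic (900 Myr).

Mesozoic, Neoproterozoic, Paleoproterozoic, Neoarchean; total span 2734 Myr; longest is Paleoproterozoic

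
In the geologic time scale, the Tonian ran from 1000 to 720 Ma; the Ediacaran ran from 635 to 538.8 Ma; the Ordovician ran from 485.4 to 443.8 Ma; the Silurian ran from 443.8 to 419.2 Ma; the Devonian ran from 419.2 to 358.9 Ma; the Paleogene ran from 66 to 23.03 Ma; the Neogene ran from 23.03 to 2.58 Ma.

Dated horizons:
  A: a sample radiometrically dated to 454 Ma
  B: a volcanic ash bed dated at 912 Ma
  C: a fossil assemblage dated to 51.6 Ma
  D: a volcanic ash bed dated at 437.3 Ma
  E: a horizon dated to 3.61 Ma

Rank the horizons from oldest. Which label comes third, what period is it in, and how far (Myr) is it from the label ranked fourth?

Sorted oldest-first by Ma: B (912), A (454), D (437.3), C (51.6), E (3.61).
The third oldest is D at 437.3 Ma, which lies in 443.8–419.2 Ma: the Silurian.
The fourth oldest is C at 51.6 Ma; separation = |437.3 − 51.6| = 385.7 Myr.

D, in the Silurian; 385.7 million years to C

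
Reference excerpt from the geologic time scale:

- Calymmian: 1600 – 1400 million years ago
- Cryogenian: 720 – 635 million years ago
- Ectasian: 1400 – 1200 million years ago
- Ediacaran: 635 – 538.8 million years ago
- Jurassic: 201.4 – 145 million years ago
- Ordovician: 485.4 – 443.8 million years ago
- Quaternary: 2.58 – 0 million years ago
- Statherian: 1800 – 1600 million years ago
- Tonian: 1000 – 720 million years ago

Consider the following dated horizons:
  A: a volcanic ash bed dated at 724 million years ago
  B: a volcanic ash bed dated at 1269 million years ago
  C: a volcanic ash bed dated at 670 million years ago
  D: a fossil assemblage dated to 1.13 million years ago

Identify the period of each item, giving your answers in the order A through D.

A — Tonian; B — Ectasian; C — Cryogenian; D — Quaternary

A: 724 Ma lies in 1000–720 Ma, so Tonian.
B: 1269 Ma lies in 1400–1200 Ma, so Ectasian.
C: 670 Ma lies in 720–635 Ma, so Cryogenian.
D: 1.13 Ma lies in 2.58–0 Ma, so Quaternary.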